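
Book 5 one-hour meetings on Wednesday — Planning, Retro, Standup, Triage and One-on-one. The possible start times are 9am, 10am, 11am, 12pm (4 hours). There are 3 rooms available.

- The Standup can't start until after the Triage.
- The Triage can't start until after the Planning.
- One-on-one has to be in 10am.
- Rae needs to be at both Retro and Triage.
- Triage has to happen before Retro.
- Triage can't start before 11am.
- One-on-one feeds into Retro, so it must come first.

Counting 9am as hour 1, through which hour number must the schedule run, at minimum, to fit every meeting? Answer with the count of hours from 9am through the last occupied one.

4 hours

The precedence chain requires at least 3 distinct hours.
With at most 3 per hour and 5 meetings, at least 2 hours are needed.
Propagating the time windows through the other constraints, Retro can't land before 12pm — that is hour 4 counting from 9am — so the schedule must run through at least 4 hours.
4 works (last occupied hour: 12pm): for example Retro=12pm; One-on-one=10am; Planning=9am; Triage=11am; Standup=12pm.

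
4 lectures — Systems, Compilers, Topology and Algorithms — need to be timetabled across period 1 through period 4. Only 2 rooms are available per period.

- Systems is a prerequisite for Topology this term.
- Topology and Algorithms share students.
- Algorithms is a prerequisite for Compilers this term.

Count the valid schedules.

32

Splitting on Systems: it can be period 1 (15), period 2 (11), period 3 (6). Listing each branch's schedules as (Compilers, Topology, Algorithms) by period number:
Systems=period 1: (2,2,1) (2,3,1) (2,4,1) (3,2,1) (3,3,1) (3,3,2) (3,4,1) (3,4,2) (4,2,1) (4,2,3) (4,3,1) (4,3,2) (4,4,1) (4,4,2) (4,4,3) — 15.
Systems=period 2: (2,3,1) (2,4,1) (3,3,1) (3,3,2) (3,4,1) (3,4,2) (4,3,1) (4,3,2) (4,4,1) (4,4,2) (4,4,3) — 11.
Systems=period 3: (2,4,1) (3,4,1) (3,4,2) (4,4,1) (4,4,2) (4,4,3) — 6.
Summing: 15 + 11 + 6 = 32.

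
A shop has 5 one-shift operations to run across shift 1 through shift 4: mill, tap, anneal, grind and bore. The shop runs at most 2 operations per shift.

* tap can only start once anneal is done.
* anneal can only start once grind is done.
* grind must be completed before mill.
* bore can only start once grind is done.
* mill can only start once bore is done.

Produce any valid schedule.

grind -> shift 1, mill -> shift 3, tap -> shift 3, bore -> shift 2, anneal -> shift 2

Checking: grind(shift 1) before mill(shift 3); bore(shift 2) before mill(shift 3); grind(shift 1) before anneal(shift 2); grind(shift 1) before bore(shift 2); anneal(shift 2) before tap(shift 3); max 2 per shift (cap 2).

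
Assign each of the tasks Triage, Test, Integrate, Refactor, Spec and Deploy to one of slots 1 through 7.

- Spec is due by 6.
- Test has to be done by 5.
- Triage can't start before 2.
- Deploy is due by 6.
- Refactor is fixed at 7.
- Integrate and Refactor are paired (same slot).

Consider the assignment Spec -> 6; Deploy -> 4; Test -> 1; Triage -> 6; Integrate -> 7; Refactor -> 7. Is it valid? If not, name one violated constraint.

Yes

Refactor is fixed at 7 — holds.
Integrate and Refactor are paired (same slot) — holds.
Triage can't start before 2 — holds.
Deploy is due by 6 — holds.
Test has to be done by 5 — holds.
Spec is due by 6 — holds.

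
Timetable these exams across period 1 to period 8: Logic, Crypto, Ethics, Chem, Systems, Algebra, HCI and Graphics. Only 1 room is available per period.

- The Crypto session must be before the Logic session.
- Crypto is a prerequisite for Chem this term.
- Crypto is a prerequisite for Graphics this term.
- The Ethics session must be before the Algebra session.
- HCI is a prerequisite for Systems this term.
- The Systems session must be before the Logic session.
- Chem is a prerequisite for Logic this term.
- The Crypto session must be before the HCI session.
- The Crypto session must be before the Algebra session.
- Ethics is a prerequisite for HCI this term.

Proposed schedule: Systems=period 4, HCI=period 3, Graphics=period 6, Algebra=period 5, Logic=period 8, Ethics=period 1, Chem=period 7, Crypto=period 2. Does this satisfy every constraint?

Valid

Chem is a prerequisite for Logic this term — holds.
Crypto is a prerequisite for Graphics this term — holds.
The Crypto session must be before the Logic session — holds.
Only 1 room is available per period — holds.
The Crypto session must be before the Algebra session — holds.
The Crypto session must be before the HCI session — holds.
HCI is a prerequisite for Systems this term — holds.
Crypto is a prerequisite for Chem this term — holds.
Ethics is a prerequisite for HCI this term — holds.
The Ethics session must be before the Algebra session — holds.
The Systems session must be before the Logic session — holds.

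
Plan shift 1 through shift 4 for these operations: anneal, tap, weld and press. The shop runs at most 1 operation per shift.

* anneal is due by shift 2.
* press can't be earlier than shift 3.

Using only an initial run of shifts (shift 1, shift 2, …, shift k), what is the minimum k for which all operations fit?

With at most 1 per shift and 4 operations, at least 4 shifts are needed.
press can't be placed before shift 3, so the schedule must run through at least shift 3.
4 works (last occupied shift: shift 4): for example press -> shift 3; anneal -> shift 1; tap -> shift 2; weld -> shift 4.

4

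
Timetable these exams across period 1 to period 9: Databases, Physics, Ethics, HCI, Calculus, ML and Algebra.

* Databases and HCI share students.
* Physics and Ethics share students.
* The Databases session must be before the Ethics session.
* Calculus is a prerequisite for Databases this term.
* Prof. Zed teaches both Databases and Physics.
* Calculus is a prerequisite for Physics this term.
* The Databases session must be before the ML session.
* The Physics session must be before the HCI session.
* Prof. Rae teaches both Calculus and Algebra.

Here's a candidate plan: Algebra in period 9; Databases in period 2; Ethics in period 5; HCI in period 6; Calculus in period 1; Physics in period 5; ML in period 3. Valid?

Invalid. Physics and Ethics share students.

The Databases session must be before the Ethics session — holds.
The Physics session must be before the HCI session — holds.
Calculus is a prerequisite for Physics this term — holds.
Physics and Ethics share students — violated.
Prof. Rae teaches both Calculus and Algebra — holds.
The Databases session must be before the ML session — holds.
Calculus is a prerequisite for Databases this term — holds.
Prof. Zed teaches both Databases and Physics — holds.
Databases and HCI share students — holds.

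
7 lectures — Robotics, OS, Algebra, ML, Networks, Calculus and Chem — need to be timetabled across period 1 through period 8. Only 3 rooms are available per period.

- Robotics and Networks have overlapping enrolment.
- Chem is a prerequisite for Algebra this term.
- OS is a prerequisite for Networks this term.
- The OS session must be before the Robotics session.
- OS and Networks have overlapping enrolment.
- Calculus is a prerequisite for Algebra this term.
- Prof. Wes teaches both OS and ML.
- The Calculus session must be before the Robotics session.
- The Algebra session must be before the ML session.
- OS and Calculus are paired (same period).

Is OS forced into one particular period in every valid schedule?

OS can be period 1 (e.g. OS -> period 1, Chem -> period 1, Algebra -> period 2, ML -> period 3, Robotics -> period 2, Networks -> period 3, Calculus -> period 1) or period 2 (e.g. Calculus -> period 2, OS -> period 2, Robotics -> period 3, ML -> period 4, Algebra -> period 3, Networks -> period 4, Chem -> period 1).

No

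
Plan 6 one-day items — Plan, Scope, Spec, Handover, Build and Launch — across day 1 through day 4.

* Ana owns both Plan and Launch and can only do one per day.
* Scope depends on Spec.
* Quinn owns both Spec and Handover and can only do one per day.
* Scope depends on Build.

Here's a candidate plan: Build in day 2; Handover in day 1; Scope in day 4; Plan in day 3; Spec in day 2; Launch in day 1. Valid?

Ana owns both Plan and Launch and can only do one per day — holds.
Scope depends on Build — holds.
Scope depends on Spec — holds.
Quinn owns both Spec and Handover and can only do one per day — holds.

Yes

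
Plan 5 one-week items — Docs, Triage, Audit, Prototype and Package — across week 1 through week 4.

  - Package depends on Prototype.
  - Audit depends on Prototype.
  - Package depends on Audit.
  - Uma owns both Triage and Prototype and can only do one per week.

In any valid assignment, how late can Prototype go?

week 2

Downstream work caps Prototype at week 2.
Prototype at week 2 is achievable: Docs=week 1, Prototype=week 2, Triage=week 1, Package=week 4, Audit=week 3.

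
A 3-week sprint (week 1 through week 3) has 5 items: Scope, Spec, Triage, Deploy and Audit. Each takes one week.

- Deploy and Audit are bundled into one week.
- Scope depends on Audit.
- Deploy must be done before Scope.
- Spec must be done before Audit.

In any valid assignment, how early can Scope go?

week 3

Precedence pushes Scope to at least week 3.
Scope at week 3 is achievable: Triage in week 1; Deploy in week 2; Audit in week 2; Scope in week 3; Spec in week 1.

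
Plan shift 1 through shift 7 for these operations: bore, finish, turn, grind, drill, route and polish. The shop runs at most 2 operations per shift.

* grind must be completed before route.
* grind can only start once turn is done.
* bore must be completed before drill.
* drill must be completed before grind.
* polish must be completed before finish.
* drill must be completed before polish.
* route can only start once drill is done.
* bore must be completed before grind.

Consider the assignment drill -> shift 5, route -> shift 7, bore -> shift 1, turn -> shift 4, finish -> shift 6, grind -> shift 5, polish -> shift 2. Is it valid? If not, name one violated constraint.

No. drill must be completed before polish is not satisfied.

polish must be completed before finish — holds.
bore must be completed before drill — holds.
bore must be completed before grind — holds.
grind must be completed before route — holds.
The shop runs at most 2 operations per shift — holds.
grind can only start once turn is done — holds.
route can only start once drill is done — holds.
drill must be completed before polish — violated.
drill must be completed before grind — violated.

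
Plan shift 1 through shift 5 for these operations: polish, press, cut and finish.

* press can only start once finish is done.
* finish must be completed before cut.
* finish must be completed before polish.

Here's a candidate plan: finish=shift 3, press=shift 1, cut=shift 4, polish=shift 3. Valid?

Invalid. press can only start once finish is done.

finish must be completed before cut — holds.
finish must be completed before polish — violated.
press can only start once finish is done — violated.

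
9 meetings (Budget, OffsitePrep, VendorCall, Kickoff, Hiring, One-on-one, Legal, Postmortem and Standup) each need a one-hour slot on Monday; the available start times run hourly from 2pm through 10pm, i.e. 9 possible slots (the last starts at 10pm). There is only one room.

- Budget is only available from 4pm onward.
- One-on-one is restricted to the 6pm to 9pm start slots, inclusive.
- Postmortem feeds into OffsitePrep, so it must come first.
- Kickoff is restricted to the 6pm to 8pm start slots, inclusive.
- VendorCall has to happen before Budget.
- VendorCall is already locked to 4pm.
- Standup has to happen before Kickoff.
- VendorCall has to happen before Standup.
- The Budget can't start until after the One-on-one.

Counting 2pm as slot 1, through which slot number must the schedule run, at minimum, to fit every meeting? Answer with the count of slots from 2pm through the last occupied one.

The precedence chain requires at least 3 distinct slots.
With at most 1 per slot and 9 meetings, at least 9 slots are needed.
Propagating the time windows through the other constraints, Budget can't land before 7pm — that is slot 6 counting from 2pm — so the schedule must run through at least 6 slots.
9 works (last occupied slot: 10pm): for example Budget -> 8pm, Hiring -> 9pm, Standup -> 5pm, Kickoff -> 6pm, One-on-one -> 7pm, Legal -> 10pm, OffsitePrep -> 3pm, VendorCall -> 4pm, Postmortem -> 2pm.

9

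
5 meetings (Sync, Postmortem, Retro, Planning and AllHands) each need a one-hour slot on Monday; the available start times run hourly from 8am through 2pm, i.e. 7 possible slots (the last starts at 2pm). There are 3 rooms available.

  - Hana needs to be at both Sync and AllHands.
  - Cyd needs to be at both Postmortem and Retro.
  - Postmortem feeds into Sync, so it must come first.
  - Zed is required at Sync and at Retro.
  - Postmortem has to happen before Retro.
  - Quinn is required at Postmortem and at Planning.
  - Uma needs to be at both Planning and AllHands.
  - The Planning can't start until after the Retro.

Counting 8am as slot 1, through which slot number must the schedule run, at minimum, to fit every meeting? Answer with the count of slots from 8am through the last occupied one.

The precedence chain requires at least 3 distinct slots.
With at most 3 per slot and 5 meetings, at least 2 slots are needed.
3 works (last occupied slot: 10am): for example Planning=10am, AllHands=8am, Sync=10am, Retro=9am, Postmortem=8am.

3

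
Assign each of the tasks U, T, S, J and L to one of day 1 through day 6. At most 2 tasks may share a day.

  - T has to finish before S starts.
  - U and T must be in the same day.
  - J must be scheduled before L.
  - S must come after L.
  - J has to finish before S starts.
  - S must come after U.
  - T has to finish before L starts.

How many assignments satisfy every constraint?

Splitting on U: it can be day 1 (10), day 2 (10), day 3 (7), day 4 (3). Listing each branch's schedules as (T, S, J, L) by day number:
U=day 1: (1,4,2,3) (1,5,2,3) (1,5,2,4) (1,5,3,4) (1,6,2,3) (1,6,2,4) (1,6,2,5) (1,6,3,4) (1,6,3,5) (1,6,4,5) — 10.
U=day 2: (2,4,1,3) (2,5,1,3) (2,5,1,4) (2,5,3,4) (2,6,1,3) (2,6,1,4) (2,6,1,5) (2,6,3,4) (2,6,3,5) (2,6,4,5) — 10.
U=day 3: (3,5,1,4) (3,5,2,4) (3,6,1,4) (3,6,1,5) (3,6,2,4) (3,6,2,5) (3,6,4,5) — 7.
U=day 4: (4,6,1,5) (4,6,2,5) (4,6,3,5) — 3.
Summing: 10 + 10 + 7 + 3 = 30.

30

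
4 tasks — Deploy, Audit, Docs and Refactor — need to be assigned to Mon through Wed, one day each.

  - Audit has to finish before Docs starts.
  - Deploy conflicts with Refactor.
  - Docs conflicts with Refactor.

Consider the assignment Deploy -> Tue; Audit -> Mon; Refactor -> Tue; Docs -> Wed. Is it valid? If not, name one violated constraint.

Docs conflicts with Refactor — holds.
Deploy conflicts with Refactor — violated.
Audit has to finish before Docs starts — holds.

Invalid. Deploy conflicts with Refactor.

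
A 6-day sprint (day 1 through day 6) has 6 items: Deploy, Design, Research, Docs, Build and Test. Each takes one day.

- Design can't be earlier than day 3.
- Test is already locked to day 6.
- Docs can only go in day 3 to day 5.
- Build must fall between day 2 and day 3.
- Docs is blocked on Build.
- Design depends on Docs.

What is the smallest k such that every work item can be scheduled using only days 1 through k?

The precedence chain requires at least 3 distinct days.
Test can't be placed before day 6, so the schedule must run through at least day 6.
6 works (last occupied day: day 6): for example Research -> day 1; Design -> day 4; Deploy -> day 1; Build -> day 2; Docs -> day 3; Test -> day 6.

6 days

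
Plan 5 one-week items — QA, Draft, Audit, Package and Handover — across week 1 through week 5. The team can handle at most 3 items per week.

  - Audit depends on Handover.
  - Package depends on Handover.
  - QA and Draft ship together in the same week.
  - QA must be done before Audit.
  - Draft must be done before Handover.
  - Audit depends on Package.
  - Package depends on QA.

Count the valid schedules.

5

Splitting on QA: it can be week 1 (4), week 2 (1). Listing each branch's schedules as (Draft, Audit, Package, Handover) by week number:
QA=week 1: (1,4,3,2) (1,5,3,2) (1,5,4,2) (1,5,4,3) — 4.
QA=week 2: (2,5,4,3) — 1.
Summing: 4 + 1 = 5.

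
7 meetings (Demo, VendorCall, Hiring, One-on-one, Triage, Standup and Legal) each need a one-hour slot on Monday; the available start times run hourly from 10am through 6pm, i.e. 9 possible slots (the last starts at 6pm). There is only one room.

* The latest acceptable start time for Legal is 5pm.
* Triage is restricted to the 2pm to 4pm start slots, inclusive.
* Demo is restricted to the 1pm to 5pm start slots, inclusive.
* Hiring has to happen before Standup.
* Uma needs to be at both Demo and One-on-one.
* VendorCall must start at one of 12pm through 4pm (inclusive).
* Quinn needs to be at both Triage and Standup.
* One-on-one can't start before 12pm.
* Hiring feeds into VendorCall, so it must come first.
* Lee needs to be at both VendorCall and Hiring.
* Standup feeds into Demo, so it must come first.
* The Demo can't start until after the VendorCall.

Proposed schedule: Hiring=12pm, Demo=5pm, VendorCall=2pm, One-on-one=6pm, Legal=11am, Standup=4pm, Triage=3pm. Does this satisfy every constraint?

Yes, all constraints hold

The Demo can't start until after the VendorCall — holds.
There is only one room — holds.
Uma needs to be at both Demo and One-on-one — holds.
Hiring has to happen before Standup — holds.
Hiring feeds into VendorCall, so it must come first — holds.
The latest acceptable start time for Legal is 5pm — holds.
Triage is restricted to the 2pm to 4pm start slots, inclusive — holds.
One-on-one can't start before 12pm — holds.
Lee needs to be at both VendorCall and Hiring — holds.
VendorCall must start at one of 12pm through 4pm (inclusive) — holds.
Demo is restricted to the 1pm to 5pm start slots, inclusive — holds.
Standup feeds into Demo, so it must come first — holds.
Quinn needs to be at both Triage and Standup — holds.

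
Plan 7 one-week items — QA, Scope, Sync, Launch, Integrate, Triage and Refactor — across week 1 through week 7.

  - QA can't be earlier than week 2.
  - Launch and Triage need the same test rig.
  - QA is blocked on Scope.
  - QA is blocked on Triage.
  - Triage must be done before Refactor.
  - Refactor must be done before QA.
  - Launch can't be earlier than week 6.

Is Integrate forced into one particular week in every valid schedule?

Integrate can be week 1 (e.g. Sync in week 1; Launch in week 6; Triage in week 1; QA in week 3; Integrate in week 1; Refactor in week 2; Scope in week 1) or week 2 (e.g. Integrate=week 2; QA=week 3; Scope=week 1; Triage=week 1; Refactor=week 2; Sync=week 1; Launch=week 6).

No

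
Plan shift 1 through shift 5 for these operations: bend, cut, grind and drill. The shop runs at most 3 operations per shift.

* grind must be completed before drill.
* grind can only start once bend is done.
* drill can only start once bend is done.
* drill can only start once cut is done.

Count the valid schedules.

Splitting on bend: it can be shift 1 (20), shift 2 (11), shift 3 (4). Listing each branch's schedules as (cut, grind, drill) by shift number:
bend=shift 1: (1,2,3) (1,2,4) (1,2,5) (1,3,4) (1,3,5) (1,4,5) (2,2,3) (2,2,4) (2,2,5) (2,3,4) (2,3,5) (2,4,5) (3,2,4) (3,2,5) (3,3,4) (3,3,5) (3,4,5) (4,2,5) (4,3,5) (4,4,5) — 20.
bend=shift 2: (1,3,4) (1,3,5) (1,4,5) (2,3,4) (2,3,5) (2,4,5) (3,3,4) (3,3,5) (3,4,5) (4,3,5) (4,4,5) — 11.
bend=shift 3: (1,4,5) (2,4,5) (3,4,5) (4,4,5) — 4.
Summing: 20 + 11 + 4 = 35.

35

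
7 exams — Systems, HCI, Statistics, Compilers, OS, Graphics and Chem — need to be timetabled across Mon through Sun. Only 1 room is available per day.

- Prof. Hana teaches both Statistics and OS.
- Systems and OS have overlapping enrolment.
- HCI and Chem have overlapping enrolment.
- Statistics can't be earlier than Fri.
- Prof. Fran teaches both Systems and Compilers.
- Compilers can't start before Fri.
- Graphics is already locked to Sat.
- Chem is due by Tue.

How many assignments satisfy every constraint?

Splitting on Systems: it can be Mon (4), Tue (4), Wed (8), Thu (8). Listing each branch's schedules as (HCI, Statistics, Compilers, OS, Graphics, Chem):
Systems=Mon: (Wed,Fri,Sun,Thu,Sat,Tue) (Wed,Sun,Fri,Thu,Sat,Tue) (Thu,Fri,Sun,Wed,Sat,Tue) (Thu,Sun,Fri,Wed,Sat,Tue) — 4.
Systems=Tue: (Wed,Fri,Sun,Thu,Sat,Mon) (Wed,Sun,Fri,Thu,Sat,Mon) (Thu,Fri,Sun,Wed,Sat,Mon) (Thu,Sun,Fri,Wed,Sat,Mon) — 4.
Systems=Wed: (Mon,Fri,Sun,Thu,Sat,Tue) (Mon,Sun,Fri,Thu,Sat,Tue) (Tue,Fri,Sun,Thu,Sat,Mon) (Tue,Sun,Fri,Thu,Sat,Mon) (Thu,Fri,Sun,Mon,Sat,Tue) (Thu,Fri,Sun,Tue,Sat,Mon) (Thu,Sun,Fri,Mon,Sat,Tue) (Thu,Sun,Fri,Tue,Sat,Mon) — 8.
Systems=Thu: (Mon,Fri,Sun,Wed,Sat,Tue) (Mon,Sun,Fri,Wed,Sat,Tue) (Tue,Fri,Sun,Wed,Sat,Mon) (Tue,Sun,Fri,Wed,Sat,Mon) (Wed,Fri,Sun,Mon,Sat,Tue) (Wed,Fri,Sun,Tue,Sat,Mon) (Wed,Sun,Fri,Mon,Sat,Tue) (Wed,Sun,Fri,Tue,Sat,Mon) — 8.
Summing: 4 + 4 + 8 + 8 = 24.

24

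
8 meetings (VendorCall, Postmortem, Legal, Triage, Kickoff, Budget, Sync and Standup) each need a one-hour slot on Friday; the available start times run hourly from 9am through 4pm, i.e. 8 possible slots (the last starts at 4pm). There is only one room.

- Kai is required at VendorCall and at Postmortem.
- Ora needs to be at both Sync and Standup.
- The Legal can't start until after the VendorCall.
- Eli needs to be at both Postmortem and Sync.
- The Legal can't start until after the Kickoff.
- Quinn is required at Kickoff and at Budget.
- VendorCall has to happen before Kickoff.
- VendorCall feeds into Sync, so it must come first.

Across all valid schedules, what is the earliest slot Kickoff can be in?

10am

Precedence pushes Kickoff to at least 10am; downstream work caps Kickoff at 3pm.
Kickoff at 10am is achievable: Sync in 12pm; Standup in 4pm; Legal in 11am; Kickoff in 10am; VendorCall in 9am; Postmortem in 1pm; Triage in 2pm; Budget in 3pm.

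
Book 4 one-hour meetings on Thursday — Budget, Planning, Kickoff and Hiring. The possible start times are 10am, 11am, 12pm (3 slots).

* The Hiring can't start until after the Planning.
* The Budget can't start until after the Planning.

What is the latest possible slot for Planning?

Downstream work caps Planning at 11am.
Planning at 11am is achievable: Planning in 11am, Hiring in 12pm, Kickoff in 10am, Budget in 12pm.

11am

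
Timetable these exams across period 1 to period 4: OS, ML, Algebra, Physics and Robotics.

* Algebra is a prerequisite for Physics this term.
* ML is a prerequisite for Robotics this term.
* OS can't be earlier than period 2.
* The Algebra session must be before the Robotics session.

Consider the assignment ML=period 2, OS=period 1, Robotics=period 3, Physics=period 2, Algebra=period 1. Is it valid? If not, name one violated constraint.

OS can't be earlier than period 2 — violated.
Algebra is a prerequisite for Physics this term — holds.
ML is a prerequisite for Robotics this term — holds.
The Algebra session must be before the Robotics session — holds.

No. OS can't be earlier than period 2 is not satisfied.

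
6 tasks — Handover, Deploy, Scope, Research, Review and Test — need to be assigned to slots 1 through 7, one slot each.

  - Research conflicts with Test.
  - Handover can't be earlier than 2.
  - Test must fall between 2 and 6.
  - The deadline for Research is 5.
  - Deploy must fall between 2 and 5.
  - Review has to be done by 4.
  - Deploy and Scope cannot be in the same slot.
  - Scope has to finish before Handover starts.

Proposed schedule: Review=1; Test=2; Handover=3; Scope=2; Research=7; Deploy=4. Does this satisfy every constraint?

No — it violates: The deadline for Research is 5

Review has to be done by 4 — holds.
Deploy and Scope cannot be in the same slot — holds.
Handover can't be earlier than 2 — holds.
Research conflicts with Test — holds.
Scope has to finish before Handover starts — holds.
Deploy must fall between 2 and 5 — holds.
Test must fall between 2 and 6 — holds.
The deadline for Research is 5 — violated.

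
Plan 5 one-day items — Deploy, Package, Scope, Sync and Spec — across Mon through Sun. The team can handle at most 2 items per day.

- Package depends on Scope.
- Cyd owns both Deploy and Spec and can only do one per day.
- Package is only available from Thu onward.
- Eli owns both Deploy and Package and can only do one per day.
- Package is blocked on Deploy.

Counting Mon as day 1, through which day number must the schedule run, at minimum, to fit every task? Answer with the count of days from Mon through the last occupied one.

4 days

The precedence chain requires at least 2 distinct days.
With at most 2 per day and 5 tasks, at least 3 days are needed.
Package can't be placed before Thu — that is day 4 counting from Mon — so the schedule must run through at least 4 days.
4 works (last occupied day: Thu): for example Package=Thu, Spec=Tue, Sync=Tue, Scope=Mon, Deploy=Mon.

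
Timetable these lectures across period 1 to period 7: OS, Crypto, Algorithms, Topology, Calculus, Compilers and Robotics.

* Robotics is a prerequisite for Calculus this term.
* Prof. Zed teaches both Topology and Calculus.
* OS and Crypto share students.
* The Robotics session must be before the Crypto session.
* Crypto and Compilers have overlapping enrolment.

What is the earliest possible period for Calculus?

period 2

Precedence pushes Calculus to at least period 2.
Calculus at period 2 is achievable: Robotics=period 1, OS=period 1, Topology=period 1, Algorithms=period 1, Compilers=period 1, Crypto=period 2, Calculus=period 2.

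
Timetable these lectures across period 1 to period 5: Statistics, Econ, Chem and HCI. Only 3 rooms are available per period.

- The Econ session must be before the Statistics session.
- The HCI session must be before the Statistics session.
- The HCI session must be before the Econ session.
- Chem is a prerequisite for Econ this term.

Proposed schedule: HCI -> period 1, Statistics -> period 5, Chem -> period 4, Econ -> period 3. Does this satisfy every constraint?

Invalid. Chem is a prerequisite for Econ this term.

The Econ session must be before the Statistics session — holds.
The HCI session must be before the Econ session — holds.
The HCI session must be before the Statistics session — holds.
Chem is a prerequisite for Econ this term — violated.
Only 3 rooms are available per period — holds.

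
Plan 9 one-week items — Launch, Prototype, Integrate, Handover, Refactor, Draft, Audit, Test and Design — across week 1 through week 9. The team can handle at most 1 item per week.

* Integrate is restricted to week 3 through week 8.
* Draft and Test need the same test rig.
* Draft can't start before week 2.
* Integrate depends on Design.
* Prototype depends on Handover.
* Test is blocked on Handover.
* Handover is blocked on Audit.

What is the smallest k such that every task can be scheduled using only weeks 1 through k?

9 weeks

The precedence chain requires at least 3 distinct weeks.
With at most 1 per week and 9 tasks, at least 9 weeks are needed.
9 works (last occupied week: week 9): for example Handover=week 5, Audit=week 4, Refactor=week 9, Test=week 7, Launch=week 8, Draft=week 2, Integrate=week 3, Prototype=week 6, Design=week 1.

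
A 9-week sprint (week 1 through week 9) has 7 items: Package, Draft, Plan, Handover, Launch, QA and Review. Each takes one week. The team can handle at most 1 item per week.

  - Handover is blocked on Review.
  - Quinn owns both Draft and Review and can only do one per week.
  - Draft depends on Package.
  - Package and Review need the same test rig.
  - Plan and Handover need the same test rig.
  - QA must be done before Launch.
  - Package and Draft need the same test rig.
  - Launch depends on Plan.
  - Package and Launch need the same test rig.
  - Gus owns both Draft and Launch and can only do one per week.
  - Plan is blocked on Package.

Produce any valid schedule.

Launch -> week 4; Package -> week 1; Plan -> week 2; QA -> week 3; Handover -> week 7; Draft -> week 5; Review -> week 6

Checking: Review(week 6) before Handover(week 7); Package(week 1) before Plan(week 2); QA(week 3) before Launch(week 4); Plan(week 2) before Launch(week 4); Package(week 1) before Draft(week 5); Package(week 1) != Launch(week 4); Package(week 1) != Draft(week 5); Draft(week 5) != Review(week 6); Draft(week 5) != Launch(week 4); Package(week 1) != Review(week 6); Plan(week 2) != Handover(week 7); max 1 per week (cap 1).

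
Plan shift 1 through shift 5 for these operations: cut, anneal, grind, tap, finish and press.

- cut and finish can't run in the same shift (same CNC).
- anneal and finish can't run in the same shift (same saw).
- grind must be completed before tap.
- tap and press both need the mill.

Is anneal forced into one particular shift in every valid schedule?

No

anneal can be shift 1 (e.g. finish in shift 2; tap in shift 2; grind in shift 1; press in shift 1; anneal in shift 1; cut in shift 1) or shift 2 (e.g. tap=shift 2, finish=shift 3, anneal=shift 2, press=shift 1, grind=shift 1, cut=shift 1).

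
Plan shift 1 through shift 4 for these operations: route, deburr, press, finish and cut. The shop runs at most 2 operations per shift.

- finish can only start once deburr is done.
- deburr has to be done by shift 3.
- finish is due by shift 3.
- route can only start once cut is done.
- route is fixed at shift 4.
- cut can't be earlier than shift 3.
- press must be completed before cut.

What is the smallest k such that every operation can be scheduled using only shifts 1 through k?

4 shifts

The precedence chain requires at least 3 distinct shifts.
With at most 2 per shift and 5 operations, at least 3 shifts are needed.
route can't be placed before shift 4, so the schedule must run through at least shift 4.
4 works (last occupied shift: shift 4): for example route=shift 4, finish=shift 2, cut=shift 3, press=shift 1, deburr=shift 1.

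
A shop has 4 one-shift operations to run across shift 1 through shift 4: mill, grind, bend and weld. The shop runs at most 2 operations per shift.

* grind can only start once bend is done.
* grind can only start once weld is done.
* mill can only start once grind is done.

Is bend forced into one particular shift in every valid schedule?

bend can be shift 1 (e.g. bend -> shift 1, weld -> shift 1, mill -> shift 3, grind -> shift 2) or shift 2 (e.g. grind=shift 3; weld=shift 1; mill=shift 4; bend=shift 2).

No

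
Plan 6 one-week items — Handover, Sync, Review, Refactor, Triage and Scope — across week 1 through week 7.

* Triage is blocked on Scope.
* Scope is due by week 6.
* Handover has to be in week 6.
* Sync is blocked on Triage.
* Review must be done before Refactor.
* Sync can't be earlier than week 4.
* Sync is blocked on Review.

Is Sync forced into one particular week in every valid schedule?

Sync can be week 4 (e.g. Scope in week 1; Triage in week 2; Handover in week 6; Refactor in week 2; Sync in week 4; Review in week 1) or week 5 (e.g. Sync=week 5; Scope=week 1; Handover=week 6; Review=week 1; Triage=week 2; Refactor=week 2).

No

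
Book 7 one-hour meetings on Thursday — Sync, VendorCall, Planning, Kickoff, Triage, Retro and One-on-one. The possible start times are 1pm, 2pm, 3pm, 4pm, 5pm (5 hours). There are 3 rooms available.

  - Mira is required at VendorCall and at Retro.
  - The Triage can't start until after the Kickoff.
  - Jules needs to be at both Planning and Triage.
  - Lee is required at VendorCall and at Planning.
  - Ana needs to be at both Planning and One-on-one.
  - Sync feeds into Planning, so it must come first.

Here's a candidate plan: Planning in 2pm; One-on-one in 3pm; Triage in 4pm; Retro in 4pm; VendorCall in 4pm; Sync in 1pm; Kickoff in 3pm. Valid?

No. Mira is required at VendorCall and at Retro is not satisfied.

Ana needs to be at both Planning and One-on-one — holds.
Jules needs to be at both Planning and Triage — holds.
Sync feeds into Planning, so it must come first — holds.
There are 3 rooms available — holds.
The Triage can't start until after the Kickoff — holds.
Lee is required at VendorCall and at Planning — holds.
Mira is required at VendorCall and at Retro — violated.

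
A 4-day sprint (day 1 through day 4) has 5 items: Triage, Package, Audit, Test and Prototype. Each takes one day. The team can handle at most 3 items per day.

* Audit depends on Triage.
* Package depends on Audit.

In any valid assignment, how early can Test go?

day 1

Test at day 1 is achievable: Audit in day 2, Package in day 3, Prototype in day 1, Test in day 1, Triage in day 1.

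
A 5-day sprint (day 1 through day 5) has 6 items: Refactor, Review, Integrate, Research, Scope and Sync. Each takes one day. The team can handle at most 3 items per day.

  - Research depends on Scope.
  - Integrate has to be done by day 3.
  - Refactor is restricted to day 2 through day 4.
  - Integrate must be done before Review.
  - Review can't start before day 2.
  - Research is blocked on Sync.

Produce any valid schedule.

Scope in day 1; Refactor in day 2; Review in day 2; Integrate in day 1; Sync in day 1; Research in day 2

Checking: Sync(day 1) before Research(day 2); Scope(day 1) before Research(day 2); Integrate(day 1) before Review(day 2); Integrate=day 1 in [day 1,day 3]; Review=day 2 in [day 2,day 5]; Refactor=day 2 in [day 2,day 4]; max 3 per day (cap 3).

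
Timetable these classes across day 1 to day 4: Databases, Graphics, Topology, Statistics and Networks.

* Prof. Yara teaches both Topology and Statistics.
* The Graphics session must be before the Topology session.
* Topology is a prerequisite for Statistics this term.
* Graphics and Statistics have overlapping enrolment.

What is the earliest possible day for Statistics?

day 3

Precedence pushes Statistics to at least day 3.
Statistics at day 3 is achievable: Networks -> day 1, Topology -> day 2, Databases -> day 1, Graphics -> day 1, Statistics -> day 3.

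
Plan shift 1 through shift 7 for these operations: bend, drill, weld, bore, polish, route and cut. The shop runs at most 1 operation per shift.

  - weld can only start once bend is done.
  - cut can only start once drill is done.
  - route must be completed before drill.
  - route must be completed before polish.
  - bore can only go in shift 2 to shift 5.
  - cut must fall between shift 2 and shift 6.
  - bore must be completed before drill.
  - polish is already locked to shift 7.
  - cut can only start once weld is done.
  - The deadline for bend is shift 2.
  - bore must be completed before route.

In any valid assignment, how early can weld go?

Precedence pushes weld to at least shift 2; downstream work caps weld at shift 5.
weld at shift 2 is achievable: polish in shift 7, weld in shift 2, cut in shift 6, bore in shift 3, bend in shift 1, drill in shift 5, route in shift 4.

shift 2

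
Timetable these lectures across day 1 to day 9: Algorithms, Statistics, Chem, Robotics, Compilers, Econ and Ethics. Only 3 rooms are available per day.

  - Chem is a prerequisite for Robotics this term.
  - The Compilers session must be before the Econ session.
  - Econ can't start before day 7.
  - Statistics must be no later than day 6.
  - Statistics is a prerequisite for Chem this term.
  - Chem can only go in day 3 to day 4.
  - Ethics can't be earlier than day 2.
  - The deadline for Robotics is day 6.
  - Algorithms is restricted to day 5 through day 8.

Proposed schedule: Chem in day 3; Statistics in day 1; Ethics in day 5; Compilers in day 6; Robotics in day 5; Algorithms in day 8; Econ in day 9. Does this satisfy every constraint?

Yes

Statistics is a prerequisite for Chem this term — holds.
The Compilers session must be before the Econ session — holds.
Algorithms is restricted to day 5 through day 8 — holds.
Econ can't start before day 7 — holds.
Ethics can't be earlier than day 2 — holds.
The deadline for Robotics is day 6 — holds.
Statistics must be no later than day 6 — holds.
Chem is a prerequisite for Robotics this term — holds.
Chem can only go in day 3 to day 4 — holds.
Only 3 rooms are available per day — holds.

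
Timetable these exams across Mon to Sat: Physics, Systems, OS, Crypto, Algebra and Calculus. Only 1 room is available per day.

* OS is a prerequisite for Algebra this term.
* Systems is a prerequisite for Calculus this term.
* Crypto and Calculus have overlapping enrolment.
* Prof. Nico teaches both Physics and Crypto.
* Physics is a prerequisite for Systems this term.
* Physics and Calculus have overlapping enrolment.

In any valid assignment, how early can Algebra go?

Precedence pushes Algebra to at least Tue.
Algebra at Tue is achievable: Systems in Thu; OS in Mon; Calculus in Fri; Crypto in Sat; Algebra in Tue; Physics in Wed.

Tue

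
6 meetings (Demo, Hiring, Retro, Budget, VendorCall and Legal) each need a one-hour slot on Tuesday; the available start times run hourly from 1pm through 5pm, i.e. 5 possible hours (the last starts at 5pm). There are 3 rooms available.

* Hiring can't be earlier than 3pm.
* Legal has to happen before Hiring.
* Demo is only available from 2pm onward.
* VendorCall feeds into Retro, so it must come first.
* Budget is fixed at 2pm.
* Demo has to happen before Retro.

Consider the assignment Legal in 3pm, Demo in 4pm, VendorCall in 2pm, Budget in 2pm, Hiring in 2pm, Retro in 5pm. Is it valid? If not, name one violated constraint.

Invalid. Hiring can't be earlier than 3pm.

Legal has to happen before Hiring — violated.
VendorCall feeds into Retro, so it must come first — holds.
Demo is only available from 2pm onward — holds.
Budget is fixed at 2pm — holds.
There are 3 rooms available — holds.
Hiring can't be earlier than 3pm — violated.
Demo has to happen before Retro — holds.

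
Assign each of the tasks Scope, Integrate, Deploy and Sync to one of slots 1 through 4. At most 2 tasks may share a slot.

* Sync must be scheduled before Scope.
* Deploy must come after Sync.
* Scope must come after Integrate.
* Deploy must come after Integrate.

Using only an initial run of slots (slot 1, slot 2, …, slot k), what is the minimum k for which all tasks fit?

The precedence chain requires at least 2 distinct slots.
With at most 2 per slot and 4 tasks, at least 2 slots are needed.
2 works (last occupied slot: 2): for example Deploy in 2, Integrate in 1, Scope in 2, Sync in 1.

2 slots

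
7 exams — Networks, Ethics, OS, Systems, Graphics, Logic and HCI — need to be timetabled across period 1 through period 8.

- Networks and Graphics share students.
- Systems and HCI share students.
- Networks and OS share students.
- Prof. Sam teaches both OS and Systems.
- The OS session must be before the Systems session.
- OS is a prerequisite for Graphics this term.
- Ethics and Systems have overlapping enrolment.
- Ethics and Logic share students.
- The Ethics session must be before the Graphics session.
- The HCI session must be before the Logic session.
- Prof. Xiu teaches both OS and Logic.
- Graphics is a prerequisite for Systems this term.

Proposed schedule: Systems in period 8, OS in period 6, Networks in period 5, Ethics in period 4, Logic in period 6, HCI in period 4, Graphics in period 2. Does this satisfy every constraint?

OS is a prerequisite for Graphics this term — violated.
Networks and OS share students — holds.
Graphics is a prerequisite for Systems this term — holds.
Ethics and Logic share students — holds.
Networks and Graphics share students — holds.
Prof. Sam teaches both OS and Systems — holds.
Ethics and Systems have overlapping enrolment — holds.
Systems and HCI share students — holds.
Prof. Xiu teaches both OS and Logic — violated.
The Ethics session must be before the Graphics session — violated.
The OS session must be before the Systems session — holds.
The HCI session must be before the Logic session — holds.

No — it violates: OS is a prerequisite for Graphics this term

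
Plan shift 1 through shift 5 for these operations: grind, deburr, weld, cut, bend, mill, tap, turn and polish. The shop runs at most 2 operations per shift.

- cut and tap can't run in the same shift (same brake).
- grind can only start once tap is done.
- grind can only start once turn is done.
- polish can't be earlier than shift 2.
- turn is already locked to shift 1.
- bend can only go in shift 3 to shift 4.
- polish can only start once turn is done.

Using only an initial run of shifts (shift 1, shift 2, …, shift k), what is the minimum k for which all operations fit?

5

The precedence chain requires at least 2 distinct shifts.
With at most 2 per shift and 9 operations, at least 5 shifts are needed.
bend can't be placed before shift 3, so the schedule must run through at least shift 3.
5 works (last occupied shift: shift 5): for example tap -> shift 1, turn -> shift 1, polish -> shift 2, bend -> shift 3, cut -> shift 4, mill -> shift 5, weld -> shift 4, deburr -> shift 3, grind -> shift 2.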